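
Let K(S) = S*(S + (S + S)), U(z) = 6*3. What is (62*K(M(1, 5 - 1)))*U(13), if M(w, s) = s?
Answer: 53568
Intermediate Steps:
U(z) = 18
K(S) = 3*S² (K(S) = S*(S + 2*S) = S*(3*S) = 3*S²)
(62*K(M(1, 5 - 1)))*U(13) = (62*(3*(5 - 1)²))*18 = (62*(3*4²))*18 = (62*(3*16))*18 = (62*48)*18 = 2976*18 = 53568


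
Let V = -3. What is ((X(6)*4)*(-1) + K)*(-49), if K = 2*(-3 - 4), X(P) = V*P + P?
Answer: -1666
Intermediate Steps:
X(P) = -2*P (X(P) = -3*P + P = -2*P)
K = -14 (K = 2*(-7) = -14)
((X(6)*4)*(-1) + K)*(-49) = ((-2*6*4)*(-1) - 14)*(-49) = (-12*4*(-1) - 14)*(-49) = (-48*(-1) - 14)*(-49) = (48 - 14)*(-49) = 34*(-49) = -1666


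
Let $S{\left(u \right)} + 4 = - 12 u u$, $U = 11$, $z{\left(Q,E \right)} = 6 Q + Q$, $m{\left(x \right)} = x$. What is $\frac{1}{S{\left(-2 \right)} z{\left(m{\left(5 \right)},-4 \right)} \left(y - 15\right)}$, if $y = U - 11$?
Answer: $\frac{1}{27300} \approx 3.663 \cdot 10^{-5}$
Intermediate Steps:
$z{\left(Q,E \right)} = 7 Q$
$y = 0$ ($y = 11 - 11 = 0$)
$S{\left(u \right)} = -4 - 12 u^{2}$ ($S{\left(u \right)} = -4 + - 12 u u = -4 - 12 u^{2}$)
$\frac{1}{S{\left(-2 \right)} z{\left(m{\left(5 \right)},-4 \right)} \left(y - 15\right)} = \frac{1}{\left(-4 - 12 \left(-2\right)^{2}\right) 7 \cdot 5 \left(0 - 15\right)} = \frac{1}{\left(-4 - 48\right) 35 \left(-15\right)} = \frac{1}{\left(-4 - 48\right) \left(-525\right)} = \frac{1}{\left(-52\right) \left(-525\right)} = \frac{1}{27300}$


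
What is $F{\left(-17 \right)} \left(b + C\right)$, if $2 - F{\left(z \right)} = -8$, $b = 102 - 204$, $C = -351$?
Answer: $-4530$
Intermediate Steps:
$b = -102$ ($b = 102 - 204 = -102$)
$F{\left(z \right)} = 10$ ($F{\left(z \right)} = 2 - -8 = 2 + 8 = 10$)
$F{\left(-17 \right)} \left(b + C\right) = 10 \left(-102 - 351\right) = 10 \left(-453\right) = -4530$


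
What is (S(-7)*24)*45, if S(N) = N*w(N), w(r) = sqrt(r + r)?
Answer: -7560*I*sqrt(14) ≈ -28287.0*I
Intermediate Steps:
w(r) = sqrt(2)*sqrt(r) (w(r) = sqrt(2*r) = sqrt(2)*sqrt(r))
S(N) = sqrt(2)*N**(3/2) (S(N) = N*(sqrt(2)*sqrt(N)) = sqrt(2)*N**(3/2))
(S(-7)*24)*45 = ((sqrt(2)*(-7)**(3/2))*24)*45 = ((sqrt(2)*(-7*I*sqrt(7)))*24)*45 = (-7*I*sqrt(14)*24)*45 = -168*I*sqrt(14)*45 = -7560*I*sqrt(14)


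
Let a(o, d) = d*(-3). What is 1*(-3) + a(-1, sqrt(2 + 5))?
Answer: -3 - 3*sqrt(7) ≈ -10.937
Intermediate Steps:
a(o, d) = -3*d
1*(-3) + a(-1, sqrt(2 + 5)) = 1*(-3) - 3*sqrt(2 + 5) = -3 - 3*sqrt(7)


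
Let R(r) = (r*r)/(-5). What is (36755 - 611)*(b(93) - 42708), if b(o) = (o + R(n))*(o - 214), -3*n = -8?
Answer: -9720732016/5 ≈ -1.9441e+9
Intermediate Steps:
n = 8/3 (n = -⅓*(-8) = 8/3 ≈ 2.6667)
R(r) = -r²/5 (R(r) = r²*(-⅕) = -r²/5)
b(o) = (-214 + o)*(-64/45 + o) (b(o) = (o - (8/3)²/5)*(o - 214) = (o - ⅕*64/9)*(-214 + o) = (o - 64/45)*(-214 + o) = (-64/45 + o)*(-214 + o) = (-214 + o)*(-64/45 + o))
(36755 - 611)*(b(93) - 42708) = (36755 - 611)*((13696/45 + 93² - 9694/45*93) - 42708) = 36144*((13696/45 + 8649 - 300514/15) - 42708) = 36144*(-498641/45 - 42708) = 36144*(-2420501/45) = -9720732016/5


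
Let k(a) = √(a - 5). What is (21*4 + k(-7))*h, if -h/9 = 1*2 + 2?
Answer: -3024 - 72*I*√3 ≈ -3024.0 - 124.71*I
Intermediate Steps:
h = -36 (h = -9*(1*2 + 2) = -9*(2 + 2) = -9*4 = -36)
k(a) = √(-5 + a)
(21*4 + k(-7))*h = (21*4 + √(-5 - 7))*(-36) = (84 + √(-12))*(-36) = (84 + 2*I*√3)*(-36) = -3024 - 72*I*√3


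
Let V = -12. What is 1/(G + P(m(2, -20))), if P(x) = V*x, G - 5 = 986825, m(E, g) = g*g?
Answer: 1/982030 ≈ 1.0183e-6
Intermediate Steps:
m(E, g) = g²
G = 986830 (G = 5 + 986825 = 986830)
P(x) = -12*x
1/(G + P(m(2, -20))) = 1/(986830 - 12*(-20)²) = 1/(986830 - 12*400) = 1/(986830 - 4800) = 1/982030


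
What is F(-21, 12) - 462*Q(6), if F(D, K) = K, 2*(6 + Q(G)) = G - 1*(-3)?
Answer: 705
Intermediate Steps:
Q(G) = -9/2 + G/2 (Q(G) = -6 + (G - 1*(-3))/2 = -6 + (G + 3)/2 = -6 + (3 + G)/2 = -6 + (3/2 + G/2) = -9/2 + G/2)
F(-21, 12) - 462*Q(6) = 12 - 462*(-9/2 + (½)*6) = 12 - 462*(-9/2 + 3) = 12 - 462*(-3/2) = 12 + 693 = 705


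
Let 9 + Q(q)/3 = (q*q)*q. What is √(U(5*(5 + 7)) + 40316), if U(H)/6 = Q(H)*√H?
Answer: 2*√(10079 + 1943919*√15) ≈ 5491.4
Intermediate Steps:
Q(q) = -27 + 3*q³ (Q(q) = -27 + 3*((q*q)*q) = -27 + 3*(q²*q) = -27 + 3*q³)
U(H) = 6*√H*(-27 + 3*H³) (U(H) = 6*((-27 + 3*H³)*√H) = 6*(√H*(-27 + 3*H³)) = 6*√H*(-27 + 3*H³))
√(U(5*(5 + 7)) + 40316) = √(18*√(5*(5 + 7))*(-9 + (5*(5 + 7))³) + 40316) = √(18*√(5*12)*(-9 + (5*12)³) + 40316) = √(18*√60*(-9 + 60³) + 40316) = √(18*(2*√15)*(-9 + 216000) + 40316) = √(18*(2*√15)*215991 + 40316) = √(7775676*√15 + 40316) = √(40316 + 7775676*√15)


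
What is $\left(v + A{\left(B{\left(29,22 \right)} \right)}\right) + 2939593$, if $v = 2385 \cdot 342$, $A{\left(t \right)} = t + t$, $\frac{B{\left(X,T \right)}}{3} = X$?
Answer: $3755437$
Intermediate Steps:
$B{\left(X,T \right)} = 3 X$
$A{\left(t \right)} = 2 t$
$v = 815670$
$\left(v + A{\left(B{\left(29,22 \right)} \right)}\right) + 2939593 = \left(815670 + 2 \cdot 3 \cdot 29\right) + 2939593 = \left(815670 + 2 \cdot 87\right) + 2939593 = \left(815670 + 174\right) + 2939593 = 815844 + 2939593 = 3755437$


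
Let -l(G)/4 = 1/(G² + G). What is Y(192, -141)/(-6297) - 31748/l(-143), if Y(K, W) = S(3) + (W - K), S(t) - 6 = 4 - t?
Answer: 1014879442760/6297 ≈ 1.6117e+8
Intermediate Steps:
S(t) = 10 - t (S(t) = 6 + (4 - t) = 10 - t)
Y(K, W) = 7 + W - K (Y(K, W) = (10 - 1*3) + (W - K) = (10 - 3) + (W - K) = 7 + (W - K) = 7 + W - K)
l(G) = -4/(G + G²) (l(G) = -4/(G² + G) = -4/(G + G²))
Y(192, -141)/(-6297) - 31748/l(-143) = (7 - 141 - 1*192)/(-6297) - 31748/((-4/(-143*(1 - 143)))) = (7 - 141 - 192)*(-1/6297) - 31748/((-4*(-1/143)/(-142))) = -326*(-1/6297) - 31748/((-4*(-1/143)*(-1/142))) = 326/6297 - 31748/(-2/10153) = 326/6297 - 31748*(-10153/2) = 326/6297 + 161168722 = 1014879442760/6297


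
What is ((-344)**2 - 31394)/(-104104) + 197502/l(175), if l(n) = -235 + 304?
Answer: 3425791535/1197196 ≈ 2861.5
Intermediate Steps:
l(n) = 69
((-344)**2 - 31394)/(-104104) + 197502/l(175) = ((-344)**2 - 31394)/(-104104) + 197502/69 = (118336 - 31394)*(-1/104104) + 197502*(1/69) = 86942*(-1/104104) + 65834/23 = -43471/52052 + 65834/23 = 3425791535/1197196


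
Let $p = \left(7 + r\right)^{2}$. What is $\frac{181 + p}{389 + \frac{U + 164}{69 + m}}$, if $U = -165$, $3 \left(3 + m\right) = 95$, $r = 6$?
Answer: $\frac{7325}{8141} \approx 0.89977$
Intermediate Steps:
$m = \frac{86}{3}$ ($m = -3 + \frac{1}{3} \cdot 95 = -3 + \frac{95}{3} = \frac{86}{3} \approx 28.667$)
$p = 169$ ($p = \left(7 + 6\right)^{2} = 13^{2} = 169$)
$\frac{181 + p}{389 + \frac{U + 164}{69 + m}} = \frac{181 + 169}{389 + \frac{-165 + 164}{69 + \frac{86}{3}}} = \frac{350}{389 - \frac{1}{\frac{293}{3}}} = \frac{350}{389 - \frac{3}{293}} = \frac{350}{\frac{113974}{293}} = 350 \cdot \frac{293}{113974} = \frac{7325}{8141}$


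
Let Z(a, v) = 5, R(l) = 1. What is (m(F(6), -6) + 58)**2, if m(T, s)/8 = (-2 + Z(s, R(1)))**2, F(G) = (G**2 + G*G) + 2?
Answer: 16900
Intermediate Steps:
F(G) = 2 + 2*G**2 (F(G) = (G**2 + G**2) + 2 = 2*G**2 + 2 = 2 + 2*G**2)
m(T, s) = 72 (m(T, s) = 8*(-2 + 5)**2 = 8*3**2 = 8*9 = 72)
(m(F(6), -6) + 58)**2 = (72 + 58)**2 = 130**2 = 16900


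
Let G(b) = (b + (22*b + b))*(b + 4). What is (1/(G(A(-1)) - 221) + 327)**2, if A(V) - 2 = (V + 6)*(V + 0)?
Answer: 9179556100/85849 ≈ 1.0693e+5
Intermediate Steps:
A(V) = 2 + V*(6 + V) (A(V) = 2 + (V + 6)*(V + 0) = 2 + (6 + V)*V = 2 + V*(6 + V))
G(b) = 24*b*(4 + b) (G(b) = (b + 23*b)*(4 + b) = (24*b)*(4 + b) = 24*b*(4 + b))
(1/(G(A(-1)) - 221) + 327)**2 = (1/(24*(2 + (-1)**2 + 6*(-1))*(4 + (2 + (-1)**2 + 6*(-1))) - 221) + 327)**2 = (1/(24*(2 + 1 - 6)*(4 + (2 + 1 - 6)) - 221) + 327)**2 = (1/(24*(-3)*(4 - 3) - 221) + 327)**2 = (1/(24*(-3)*1 - 221) + 327)**2 = (1/(-72 - 221) + 327)**2 = (1/(-293) + 327)**2 = (-1/293 + 327)**2 = (95810/293)**2 = 9179556100/85849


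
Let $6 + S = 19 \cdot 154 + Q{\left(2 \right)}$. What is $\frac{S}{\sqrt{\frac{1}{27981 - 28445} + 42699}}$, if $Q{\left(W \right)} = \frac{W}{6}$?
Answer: $\frac{35044 \sqrt{574557715}}{59437005} \approx 14.133$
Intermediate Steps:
$Q{\left(W \right)} = \frac{W}{6}$ ($Q{\left(W \right)} = W \frac{1}{6} = \frac{W}{6}$)
$S = \frac{8761}{3}$ ($S = -6 + \left(19 \cdot 154 + \frac{1}{6} \cdot 2\right) = -6 + \left(2926 + \frac{1}{3}\right) = -6 + \frac{8779}{3} = \frac{8761}{3} \approx 2920.3$)
$\frac{S}{\sqrt{\frac{1}{27981 - 28445} + 42699}} = \frac{8761}{3 \sqrt{\frac{1}{27981 - 28445} + 42699}} = \frac{8761}{3 \sqrt{\frac{1}{-464} + 42699}} = \frac{8761}{3 \sqrt{- \frac{1}{464} + 42699}} = \frac{8761}{3 \sqrt{\frac{19812335}{464}}} = \frac{8761}{3 \frac{\sqrt{574557715}}{116}} = \frac{8761 \frac{4 \sqrt{574557715}}{19812335}}{3} = \frac{35044 \sqrt{574557715}}{59437005}$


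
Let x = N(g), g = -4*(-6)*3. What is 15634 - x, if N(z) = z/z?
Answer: 15633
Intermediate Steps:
g = 72 (g = 24*3 = 72)
N(z) = 1
x = 1
15634 - x = 15634 - 1*1 = 15634 - 1 = 15633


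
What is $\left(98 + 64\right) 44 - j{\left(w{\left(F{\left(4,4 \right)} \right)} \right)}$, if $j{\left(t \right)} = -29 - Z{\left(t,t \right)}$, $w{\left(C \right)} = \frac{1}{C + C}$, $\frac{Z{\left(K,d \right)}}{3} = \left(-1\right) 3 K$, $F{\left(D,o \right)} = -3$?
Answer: $\frac{14317}{2} \approx 7158.5$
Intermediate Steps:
$Z{\left(K,d \right)} = - 9 K$ ($Z{\left(K,d \right)} = 3 \left(-1\right) 3 K = 3 \left(- 3 K\right) = - 9 K$)
$w{\left(C \right)} = \frac{1}{2 C}$
$j{\left(t \right)} = -29 + 9 t$ ($j{\left(t \right)} = -29 - - 9 t = -29 + 9 t$)
$\left(98 + 64\right) 44 - j{\left(w{\left(F{\left(4,4 \right)} \right)} \right)} = \left(98 + 64\right) 44 - \left(-29 + 9 \frac{1}{2 \left(-3\right)}\right) = 162 \cdot 44 - \left(-29 + 9 \cdot \frac{1}{2} \left(- \frac{1}{3}\right)\right) = 7128 - \left(-29 + 9 \left(- \frac{1}{6}\right)\right) = 7128 - \left(-29 - \frac{3}{2}\right) = 7128 - - \frac{61}{2} = 7128 + \frac{61}{2} = \frac{14317}{2}$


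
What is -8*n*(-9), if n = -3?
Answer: -216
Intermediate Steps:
-8*n*(-9) = -8*(-3)*(-9) = 24*(-9) = -216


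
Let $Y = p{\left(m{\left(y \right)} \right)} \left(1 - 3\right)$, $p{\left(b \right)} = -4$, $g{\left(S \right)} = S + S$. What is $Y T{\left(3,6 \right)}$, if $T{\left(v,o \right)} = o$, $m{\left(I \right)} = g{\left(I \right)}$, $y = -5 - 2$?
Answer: $48$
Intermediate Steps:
$g{\left(S \right)} = 2 S$
$y = -7$
$m{\left(I \right)} = 2 I$
$Y = 8$ ($Y = - 4 \left(1 - 3\right) = \left(-4\right) \left(-2\right) = 8$)
$Y T{\left(3,6 \right)} = 8 \cdot 6 = 48$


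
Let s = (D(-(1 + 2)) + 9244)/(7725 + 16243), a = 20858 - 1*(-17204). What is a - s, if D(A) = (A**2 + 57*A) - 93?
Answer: 912261027/23968 ≈ 38062.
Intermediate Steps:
a = 38062 (a = 20858 + 17204 = 38062)
D(A) = -93 + A**2 + 57*A
s = 8989/23968 (s = ((-93 + (-(1 + 2))**2 + 57*(-(1 + 2))) + 9244)/(7725 + 16243) = ((-93 + (-1*3)**2 + 57*(-1*3)) + 9244)/23968 = ((-93 + (-3)**2 + 57*(-3)) + 9244)*(1/23968) = ((-93 + 9 - 171) + 9244)*(1/23968) = (-255 + 9244)*(1/23968) = 8989*(1/23968) = 8989/23968 ≈ 0.37504)
a - s = 38062 - 1*8989/23968 = 38062 - 8989/23968 = 912261027/23968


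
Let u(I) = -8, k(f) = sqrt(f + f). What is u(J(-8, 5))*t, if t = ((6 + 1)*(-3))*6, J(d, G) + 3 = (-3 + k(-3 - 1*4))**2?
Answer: 1008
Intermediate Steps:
k(f) = sqrt(2)*sqrt(f) (k(f) = sqrt(2*f) = sqrt(2)*sqrt(f))
J(d, G) = -3 + (-3 + I*sqrt(14))**2 (J(d, G) = -3 + (-3 + sqrt(2)*sqrt(-3 - 1*4))**2 = -3 + (-3 + sqrt(2)*sqrt(-3 - 4))**2 = -3 + (-3 + sqrt(2)*sqrt(-7))**2 = -3 + (-3 + sqrt(2)*(I*sqrt(7)))**2 = -3 + (-3 + I*sqrt(14))**2)
t = -126 (t = (7*(-3))*6 = -21*6 = -126)
u(J(-8, 5))*t = -8*(-126) = 1008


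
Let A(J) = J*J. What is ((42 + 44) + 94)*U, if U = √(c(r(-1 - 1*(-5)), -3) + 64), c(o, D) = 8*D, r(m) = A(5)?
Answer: 360*√10 ≈ 1138.4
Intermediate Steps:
A(J) = J²
r(m) = 25 (r(m) = 5² = 25)
U = 2*√10 (U = √(8*(-3) + 64) = √(-24 + 64) = √40 = 2*√10 ≈ 6.3246)
((42 + 44) + 94)*U = ((42 + 44) + 94)*(2*√10) = (86 + 94)*(2*√10) = 180*(2*√10) = 360*√10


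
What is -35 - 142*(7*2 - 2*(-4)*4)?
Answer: -6567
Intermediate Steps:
-35 - 142*(7*2 - 2*(-4)*4) = -35 - 142*(14 + 8*4) = -35 - 142*(14 + 32) = -35 - 142*46 = -35 - 6532 = -6567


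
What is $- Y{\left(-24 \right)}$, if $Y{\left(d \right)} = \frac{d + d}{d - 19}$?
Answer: $- \frac{48}{43} \approx -1.1163$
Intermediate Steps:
$Y{\left(d \right)} = \frac{2 d}{-19 + d}$
$- Y{\left(-24 \right)} = - \frac{2 \left(-24\right)}{-19 - 24} = - \frac{2 \left(-24\right)}{-43} = - \frac{2 \left(-24\right) \left(-1\right)}{43} = \left(-1\right) \frac{48}{43} = - \frac{48}{43}$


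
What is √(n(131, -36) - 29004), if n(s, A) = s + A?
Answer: I*√28909 ≈ 170.03*I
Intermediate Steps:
n(s, A) = A + s
√(n(131, -36) - 29004) = √((-36 + 131) - 29004) = √(95 - 29004) = √(-28909) = I*√28909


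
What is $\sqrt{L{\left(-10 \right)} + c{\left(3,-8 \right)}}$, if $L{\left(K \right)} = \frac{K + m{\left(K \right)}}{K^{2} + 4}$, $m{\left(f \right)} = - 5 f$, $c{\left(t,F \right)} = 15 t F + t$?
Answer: $\frac{2 i \sqrt{15067}}{13} \approx 18.884 i$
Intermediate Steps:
$c{\left(t,F \right)} = t + 15 F t$ ($c{\left(t,F \right)} = 15 F t + t = t + 15 F t$)
$L{\left(K \right)} = - \frac{4 K}{4 + K^{2}}$ ($L{\left(K \right)} = \frac{K - 5 K}{K^{2} + 4} = \frac{\left(-4\right) K}{4 + K^{2}} = - \frac{4 K}{4 + K^{2}}$)
$\sqrt{L{\left(-10 \right)} + c{\left(3,-8 \right)}} = \sqrt{\left(-4\right) \left(-10\right) \frac{1}{4 + \left(-10\right)^{2}} + 3 \left(1 + 15 \left(-8\right)\right)} = \sqrt{\left(-4\right) \left(-10\right) \frac{1}{4 + 100} + 3 \left(1 - 120\right)} = \sqrt{\left(-4\right) \left(-10\right) \frac{1}{104} + 3 \left(-119\right)} = \sqrt{\left(-4\right) \left(-10\right) \frac{1}{104} - 357} = \sqrt{\frac{5}{13} - 357} = \sqrt{- \frac{4636}{13}} = \frac{2 i \sqrt{15067}}{13}$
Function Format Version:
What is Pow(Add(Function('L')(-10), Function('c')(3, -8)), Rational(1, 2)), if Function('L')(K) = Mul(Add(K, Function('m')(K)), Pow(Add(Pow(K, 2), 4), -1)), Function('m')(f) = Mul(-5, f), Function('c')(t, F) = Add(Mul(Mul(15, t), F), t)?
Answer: Mul(Rational(2, 13), I, Pow(15067, Rational(1, 2))) ≈ Mul(18.884, I)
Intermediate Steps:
Function('c')(t, F) = Add(t, Mul(15, F, t)) (Function('c')(t, F) = Add(Mul(15, F, t), t) = Add(t, Mul(15, F, t)))
Function('L')(K) = Mul(-4, K, Pow(Add(4, Pow(K, 2)), -1)) (Function('L')(K) = Mul(Add(K, Mul(-5, K)), Pow(Add(Pow(K, 2), 4), -1)) = Mul(Mul(-4, K), Pow(Add(4, Pow(K, 2)), -1)) = Mul(-4, K, Pow(Add(4, Pow(K, 2)), -1)))
Pow(Add(Function('L')(-10), Function('c')(3, -8)), Rational(1, 2)) = Pow(Add(Mul(-4, -10, Pow(Add(4, Pow(-10, 2)), -1)), Mul(3, Add(1, Mul(15, -8)))), Rational(1, 2)) = Pow(Add(Mul(-4, -10, Pow(Add(4, 100), -1)), Mul(3, Add(1, -120))), Rational(1, 2)) = Pow(Add(Mul(-4, -10, Pow(104, -1)), Mul(3, -119)), Rational(1, 2)) = Pow(Add(Mul(-4, -10, Rational(1, 104)), -357), Rational(1, 2)) = Pow(Add(Rational(5, 13), -357), Rational(1, 2)) = Pow(Rational(-4636, 13), Rational(1, 2)) = Mul(Rational(2, 13), I, Pow(15067, Rational(1, 2)))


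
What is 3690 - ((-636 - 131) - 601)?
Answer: 5058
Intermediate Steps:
3690 - ((-636 - 131) - 601) = 3690 - (-767 - 601) = 3690 - 1*(-1368) = 3690 + 1368 = 5058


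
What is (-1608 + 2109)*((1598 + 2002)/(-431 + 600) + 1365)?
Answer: 117376785/169 ≈ 6.9454e+5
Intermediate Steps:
(-1608 + 2109)*((1598 + 2002)/(-431 + 600) + 1365) = 501*(3600/169 + 1365) = 501*(234285/169) = 117376785/169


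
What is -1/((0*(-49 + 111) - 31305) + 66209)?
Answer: -1/34904 ≈ -2.8650e-5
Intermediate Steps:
-1/((0*(-49 + 111) - 31305) + 66209) = -1/((0*62 - 31305) + 66209) = -1/((0 - 31305) + 66209) = -1/(-31305 + 66209) = -1/34904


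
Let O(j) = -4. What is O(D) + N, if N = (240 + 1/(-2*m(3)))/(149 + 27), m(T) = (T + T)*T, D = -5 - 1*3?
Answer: -16705/6336 ≈ -2.6365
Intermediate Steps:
D = -8 (D = -5 - 3 = -8)
m(T) = 2*T² (m(T) = (2*T)*T = 2*T²)
N = 8639/6336 (N = (240 + 1/(-4*3²))/(149 + 27) = (240 + 1/(-4*9))/176 = (240 + 1/(-2*18))*(1/176) = (240 + 1/(-36))*(1/176) = (240 - 1/36)*(1/176) = (8639/36)*(1/176) = 8639/6336 ≈ 1.3635)
O(D) + N = -4 + 8639/6336 = -16705/6336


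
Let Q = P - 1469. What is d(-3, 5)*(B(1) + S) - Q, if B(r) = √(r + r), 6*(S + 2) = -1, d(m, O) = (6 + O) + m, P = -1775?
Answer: 9680/3 + 8*√2 ≈ 3238.0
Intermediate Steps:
d(m, O) = 6 + O + m
S = -13/6 (S = -2 + (⅙)*(-1) = -2 - ⅙ = -13/6 ≈ -2.1667)
B(r) = √2*√r (B(r) = √(2*r) = √2*√r)
Q = -3244 (Q = -1775 - 1469 = -3244)
d(-3, 5)*(B(1) + S) - Q = (6 + 5 - 3)*(√2*√1 - 13/6) - 1*(-3244) = 8*(√2*1 - 13/6) + 3244 = 8*(√2 - 13/6) + 3244 = 8*(-13/6 + √2) + 3244 = (-52/3 + 8*√2) + 3244 = 9680/3 + 8*√2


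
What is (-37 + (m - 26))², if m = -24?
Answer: 7569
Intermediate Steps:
(-37 + (m - 26))² = (-37 + (-24 - 26))² = (-37 - 50)² = (-87)² = 7569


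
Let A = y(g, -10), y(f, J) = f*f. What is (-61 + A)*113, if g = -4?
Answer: -5085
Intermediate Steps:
y(f, J) = f**2
A = 16 (A = (-4)**2 = 16)
(-61 + A)*113 = (-61 + 16)*113 = -45*113 = -5085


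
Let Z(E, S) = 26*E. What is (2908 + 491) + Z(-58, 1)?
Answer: 1891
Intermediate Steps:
(2908 + 491) + Z(-58, 1) = (2908 + 491) + 26*(-58) = 3399 - 1508 = 1891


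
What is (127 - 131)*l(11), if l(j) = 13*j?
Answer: -572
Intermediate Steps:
(127 - 131)*l(11) = (127 - 131)*(13*11) = -4*143 = -572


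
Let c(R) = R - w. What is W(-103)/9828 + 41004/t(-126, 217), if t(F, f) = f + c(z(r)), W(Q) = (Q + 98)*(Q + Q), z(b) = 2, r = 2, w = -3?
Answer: 33601331/181818 ≈ 184.81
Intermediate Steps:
W(Q) = 2*Q*(98 + Q) (W(Q) = (98 + Q)*(2*Q) = 2*Q*(98 + Q))
c(R) = 3 + R (c(R) = R - 1*(-3) = R + 3 = 3 + R)
t(F, f) = 5 + f (t(F, f) = f + (3 + 2) = f + 5 = 5 + f)
W(-103)/9828 + 41004/t(-126, 217) = (2*(-103)*(98 - 103))/9828 + 41004/(5 + 217) = (2*(-103)*(-5))*(1/9828) + 41004/222 = 1030*(1/9828) + 41004*(1/222) = 515/4914 + 6834/37 = 33601331/181818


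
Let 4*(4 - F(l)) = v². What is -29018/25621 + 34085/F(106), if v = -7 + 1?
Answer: -174687375/25621 ≈ -6818.1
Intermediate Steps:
v = -6
F(l) = -5 (F(l) = 4 - ¼*(-6)² = 4 - ¼*36 = 4 - 9 = -5)
-29018/25621 + 34085/F(106) = -29018/25621 + 34085/(-5) = -29018*1/25621 + 34085*(-⅕) = -29018/25621 - 6817 = -174687375/25621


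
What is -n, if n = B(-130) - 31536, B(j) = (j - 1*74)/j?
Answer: 2049738/65 ≈ 31534.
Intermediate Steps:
B(j) = (-74 + j)/j (B(j) = (j - 74)/j = (-74 + j)/j)
n = -2049738/65 (n = (-74 - 130)/(-130) - 31536 = -1/130*(-204) - 31536 = 102/65 - 31536 = -2049738/65 ≈ -31534.)
-n = -1*(-2049738/65) = 2049738/65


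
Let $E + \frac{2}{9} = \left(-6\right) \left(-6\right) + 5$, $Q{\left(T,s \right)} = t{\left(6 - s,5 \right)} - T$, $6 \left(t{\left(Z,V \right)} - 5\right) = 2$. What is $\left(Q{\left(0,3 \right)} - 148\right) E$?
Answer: $- \frac{157076}{27} \approx -5817.6$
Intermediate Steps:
$t{\left(Z,V \right)} = \frac{16}{3}$ ($t{\left(Z,V \right)} = 5 + \frac{1}{6} \cdot 2 = 5 + \frac{1}{3} = \frac{16}{3}$)
$Q{\left(T,s \right)} = \frac{16}{3} - T$
$E = \frac{367}{9}$ ($E = - \frac{2}{9} + \left(\left(-6\right) \left(-6\right) + 5\right) = - \frac{2}{9} + \left(36 + 5\right) = - \frac{2}{9} + 41 = \frac{367}{9} \approx 40.778$)
$\left(Q{\left(0,3 \right)} - 148\right) E = \left(\left(\frac{16}{3} - 0\right) - 148\right) \frac{367}{9} = \left(\left(\frac{16}{3} + 0\right) - 148\right) \frac{367}{9} = \left(\frac{16}{3} - 148\right) \frac{367}{9} = \left(- \frac{428}{3}\right) \frac{367}{9} = - \frac{157076}{27}$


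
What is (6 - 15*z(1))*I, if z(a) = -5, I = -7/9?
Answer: -63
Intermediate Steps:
I = -7/9 (I = -7*1/9 = -7/9 ≈ -0.77778)
(6 - 15*z(1))*I = (6 - 15*(-5))*(-7/9) = (6 + 75)*(-7/9) = 81*(-7/9) = -63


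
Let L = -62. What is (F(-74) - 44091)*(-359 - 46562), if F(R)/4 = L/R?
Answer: 76539552803/37 ≈ 2.0686e+9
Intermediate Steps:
F(R) = -248/R (F(R) = 4*(-62/R) = -248/R)
(F(-74) - 44091)*(-359 - 46562) = (-248/(-74) - 44091)*(-359 - 46562) = (-248*(-1/74) - 44091)*(-46921) = (124/37 - 44091)*(-46921) = -1631243/37*(-46921) = 76539552803/37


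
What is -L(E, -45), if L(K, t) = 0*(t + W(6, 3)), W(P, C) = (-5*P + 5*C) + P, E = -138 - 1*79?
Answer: 0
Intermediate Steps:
E = -217 (E = -138 - 79 = -217)
W(P, C) = -4*P + 5*C
L(K, t) = 0 (L(K, t) = 0*(t + (-4*6 + 5*3)) = 0*(t + (-24 + 15)) = 0*(t - 9) = 0*(-9 + t) = 0)
-L(E, -45) = -1*0 = 0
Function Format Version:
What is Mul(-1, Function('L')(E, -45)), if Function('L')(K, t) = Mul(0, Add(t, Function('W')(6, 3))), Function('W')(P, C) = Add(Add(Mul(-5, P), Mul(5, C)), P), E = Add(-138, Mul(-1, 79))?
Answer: 0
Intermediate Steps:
E = -217 (E = Add(-138, -79) = -217)
Function('W')(P, C) = Add(Mul(-4, P), Mul(5, C))
Function('L')(K, t) = 0 (Function('L')(K, t) = Mul(0, Add(t, Add(Mul(-4, 6), Mul(5, 3)))) = Mul(0, Add(t, Add(-24, 15))) = Mul(0, Add(t, -9)) = Mul(0, Add(-9, t)) = 0)
Mul(-1, Function('L')(E, -45)) = Mul(-1, 0) = 0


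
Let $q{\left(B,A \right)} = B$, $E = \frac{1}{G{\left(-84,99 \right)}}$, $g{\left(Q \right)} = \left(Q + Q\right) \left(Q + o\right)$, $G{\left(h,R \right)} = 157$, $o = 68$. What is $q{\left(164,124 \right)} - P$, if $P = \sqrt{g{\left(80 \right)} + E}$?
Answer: $164 - \frac{\sqrt{583688477}}{157} \approx 10.117$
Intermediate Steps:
$g{\left(Q \right)} = 2 Q \left(68 + Q\right)$ ($g{\left(Q \right)} = \left(Q + Q\right) \left(Q + 68\right) = 2 Q \left(68 + Q\right)$)
$E = \frac{1}{157} \approx 0.0063694$
$P = \frac{\sqrt{583688477}}{157}$ ($P = \sqrt{2 \cdot 80 \left(68 + 80\right) + \frac{1}{157}} = \sqrt{2 \cdot 80 \cdot 148 + \frac{1}{157}} = \sqrt{23680 + \frac{1}{157}} = \sqrt{\frac{3717761}{157}} = \frac{\sqrt{583688477}}{157} \approx 153.88$)
$q{\left(164,124 \right)} - P = 164 - \frac{\sqrt{583688477}}{157}$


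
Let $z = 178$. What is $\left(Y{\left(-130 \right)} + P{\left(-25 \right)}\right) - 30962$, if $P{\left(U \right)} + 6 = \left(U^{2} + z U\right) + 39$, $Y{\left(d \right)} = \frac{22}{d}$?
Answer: $- \frac{2259021}{65} \approx -34754.0$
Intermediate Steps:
$P{\left(U \right)} = 33 + U^{2} + 178 U$ ($P{\left(U \right)} = -6 + \left(\left(U^{2} + 178 U\right) + 39\right) = -6 + \left(39 + U^{2} + 178 U\right) = 33 + U^{2} + 178 U$)
$\left(Y{\left(-130 \right)} + P{\left(-25 \right)}\right) - 30962 = \left(\frac{22}{-130} + \left(33 + \left(-25\right)^{2} + 178 \left(-25\right)\right)\right) - 30962 = \left(22 \left(- \frac{1}{130}\right) + \left(33 + 625 - 4450\right)\right) - 30962 = \left(- \frac{11}{65} - 3792\right) - 30962 = - \frac{246491}{65} - 30962 = - \frac{2259021}{65}$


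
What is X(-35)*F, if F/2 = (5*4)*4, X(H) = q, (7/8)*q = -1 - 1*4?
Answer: -6400/7 ≈ -914.29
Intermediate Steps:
q = -40/7 (q = 8*(-1 - 1*4)/7 = 8*(-1 - 4)/7 = (8/7)*(-5) = -40/7 ≈ -5.7143)
X(H) = -40/7
F = 160 (F = 2*((5*4)*4) = 2*(20*4) = 2*80 = 160)
X(-35)*F = -40/7*160 = -6400/7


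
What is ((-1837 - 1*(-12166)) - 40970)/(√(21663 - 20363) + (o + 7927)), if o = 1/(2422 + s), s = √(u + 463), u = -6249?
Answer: -30641/(7927 + 1/(2422 + I*√5786) + 10*√13) ≈ -3.8479 - 6.2597e-9*I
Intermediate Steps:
s = I*√5786 (s = √(-6249 + 463) = √(-5786) = I*√5786 ≈ 76.066*I)
o = 1/(2422 + I*√5786) ≈ 0.00041247 - 1.2954e-5*I
((-1837 - 1*(-12166)) - 40970)/(√(21663 - 20363) + (o + 7927)) = ((-1837 - 1*(-12166)) - 40970)/(√(21663 - 20363) + ((1211/2935935 - I*√5786/5871870) + 7927)) = ((-1837 + 12166) - 40970)/(√1300 + (23273157956/2935935 - I*√5786/5871870)) = (10329 - 40970)/(10*√13 + (23273157956/2935935 - I*√5786/5871870)) = -30641/(23273157956/2935935 + 10*√13 - I*√5786/5871870)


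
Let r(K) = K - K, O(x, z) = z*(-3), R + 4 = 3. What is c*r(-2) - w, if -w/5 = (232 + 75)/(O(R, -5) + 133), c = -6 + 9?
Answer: 1535/148 ≈ 10.372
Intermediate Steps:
R = -1 (R = -4 + 3 = -1)
c = 3
O(x, z) = -3*z
r(K) = 0
w = -1535/148 (w = -5*(232 + 75)/(-3*(-5) + 133) = -1535/(15 + 133) = -1535/148 ≈ -10.372)
c*r(-2) - w = 3*0 - 1*(-1535/148) = 0 + 1535/148 = 1535/148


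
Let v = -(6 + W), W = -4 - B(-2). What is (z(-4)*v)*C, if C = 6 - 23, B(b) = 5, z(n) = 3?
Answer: -153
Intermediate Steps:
C = -17
W = -9 (W = -4 - 1*5 = -4 - 5 = -9)
v = 3 (v = -(6 - 9) = -1*(-3) = 3)
(z(-4)*v)*C = (3*3)*(-17) = 9*(-17) = -153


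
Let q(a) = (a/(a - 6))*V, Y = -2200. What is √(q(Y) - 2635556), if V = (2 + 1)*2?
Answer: 2*I*√801608467451/1103 ≈ 1623.4*I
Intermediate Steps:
V = 6 (V = 3*2 = 6)
q(a) = 6*a/(-6 + a) (q(a) = (a/(a - 6))*6 = (a/(-6 + a))*6 = 6*a/(-6 + a))
√(q(Y) - 2635556) = √(6*(-2200)/(-6 - 2200) - 2635556) = √(6*(-2200)/(-2206) - 2635556) = √(6*(-2200)*(-1/2206) - 2635556) = √(6600/1103 - 2635556) = √(-2907011668/1103) = 2*I*√801608467451/1103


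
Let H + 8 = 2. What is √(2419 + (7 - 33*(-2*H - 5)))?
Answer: √2195 ≈ 46.851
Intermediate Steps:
H = -6 (H = -8 + 2 = -6)
√(2419 + (7 - 33*(-2*H - 5))) = √(2419 + (7 - 33*(-2*(-6) - 5))) = √(2419 + (7 - 33*(12 - 5))) = √(2419 + (7 - 33*7)) = √(2419 + (7 - 231)) = √(2419 - 224) = √2195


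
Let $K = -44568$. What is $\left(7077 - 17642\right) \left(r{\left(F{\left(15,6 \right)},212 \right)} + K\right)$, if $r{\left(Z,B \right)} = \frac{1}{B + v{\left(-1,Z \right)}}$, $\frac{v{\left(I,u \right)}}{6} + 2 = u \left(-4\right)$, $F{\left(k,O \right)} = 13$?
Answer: $\frac{52736433605}{112} \approx 4.7086 \cdot 10^{8}$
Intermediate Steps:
$v{\left(I,u \right)} = -12 - 24 u$ ($v{\left(I,u \right)} = -12 + 6 u \left(-4\right) = -12 + 6 \left(- 4 u\right) = -12 - 24 u$)
$r{\left(Z,B \right)} = \frac{1}{-12 + B - 24 Z}$ ($r{\left(Z,B \right)} = \frac{1}{B - \left(12 + 24 Z\right)} = \frac{1}{-12 + B - 24 Z}$)
$\left(7077 - 17642\right) \left(r{\left(F{\left(15,6 \right)},212 \right)} + K\right) = \left(7077 - 17642\right) \left(\frac{1}{-12 + 212 - 312} - 44568\right) = - 10565 \left(\frac{1}{-12 + 212 - 312} - 44568\right) = - 10565 \left(\frac{1}{-112} - 44568\right) = - 10565 \left(- \frac{1}{112} - 44568\right) = \left(-10565\right) \left(- \frac{4991617}{112}\right) = \frac{52736433605}{112}$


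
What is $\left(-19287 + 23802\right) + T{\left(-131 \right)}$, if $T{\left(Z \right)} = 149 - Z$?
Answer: $4795$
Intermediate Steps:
$\left(-19287 + 23802\right) + T{\left(-131 \right)} = \left(-19287 + 23802\right) + \left(149 - -131\right) = 4515 + \left(149 + 131\right) = 4515 + 280 = 4795$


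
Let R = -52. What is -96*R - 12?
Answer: 4980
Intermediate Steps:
-96*R - 12 = -96*(-52) - 12 = 4992 - 12 = 4980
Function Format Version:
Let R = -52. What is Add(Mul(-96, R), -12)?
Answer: 4980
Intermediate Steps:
Add(Mul(-96, R), -12) = Add(Mul(-96, -52), -12) = Add(4992, -12) = 4980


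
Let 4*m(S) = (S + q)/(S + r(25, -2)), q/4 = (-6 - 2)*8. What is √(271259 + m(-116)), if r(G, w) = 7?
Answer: 2*√805709579/109 ≈ 520.83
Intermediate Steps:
q = -256 (q = 4*((-6 - 2)*8) = 4*(-8*8) = 4*(-64) = -256)
m(S) = (-256 + S)/(4*(7 + S)) (m(S) = ((S - 256)/(S + 7))/4 = ((-256 + S)/(7 + S))/4 = (-256 + S)/(4*(7 + S)))
√(271259 + m(-116)) = √(271259 + (-256 - 116)/(4*(7 - 116))) = √(271259 + (¼)*(-372)/(-109)) = √(271259 + (¼)*(-1/109)*(-372)) = √(271259 + 93/109) = √(29567324/109) = 2*√805709579/109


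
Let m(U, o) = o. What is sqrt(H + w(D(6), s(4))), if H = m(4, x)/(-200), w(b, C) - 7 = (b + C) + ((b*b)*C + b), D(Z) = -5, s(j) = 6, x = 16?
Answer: sqrt(3823)/5 ≈ 12.366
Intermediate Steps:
w(b, C) = 7 + C + 2*b + C*b**2 (w(b, C) = 7 + ((b + C) + ((b*b)*C + b)) = 7 + ((C + b) + (b**2*C + b)) = 7 + ((C + b) + (C*b**2 + b)) = 7 + ((C + b) + (b + C*b**2)) = 7 + (C + 2*b + C*b**2) = 7 + C + 2*b + C*b**2)
H = -2/25 (H = 16/(-200) = 16*(-1/200) = -2/25 ≈ -0.080000)
sqrt(H + w(D(6), s(4))) = sqrt(-2/25 + (7 + 6 + 2*(-5) + 6*(-5)**2)) = sqrt(-2/25 + (7 + 6 - 10 + 6*25)) = sqrt(-2/25 + (7 + 6 - 10 + 150)) = sqrt(-2/25 + 153) = sqrt(3823/25) = sqrt(3823)/5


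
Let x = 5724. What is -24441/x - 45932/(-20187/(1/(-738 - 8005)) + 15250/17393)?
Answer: -25010993633727869/5857133607912204 ≈ -4.2702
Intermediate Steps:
-24441/x - 45932/(-20187/(1/(-738 - 8005)) + 15250/17393) = -24441/5724 - 45932/(-20187/(1/(-738 - 8005)) + 15250/17393) = -24441*1/5724 - 45932/(-20187/(1/(-8743)) + 15250*(1/17393)) = -8147/1908 - 45932/(-20187/(-1/8743) + 15250/17393) = -8147/1908 - 45932/(-20187*(-8743) + 15250/17393) = -8147/1908 - 45932/(176494941 + 15250/17393) = -8147/1908 - 45932/3069776524063/17393 = -8147/1908 - 45932*17393/3069776524063 = -8147/1908 - 798895276/3069776524063 = -25010993633727869/5857133607912204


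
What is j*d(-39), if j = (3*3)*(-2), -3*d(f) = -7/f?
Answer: 14/13 ≈ 1.0769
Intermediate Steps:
d(f) = 7/(3*f) (d(f) = -(-7)/(3*f) = 7/(3*f))
j = -18 (j = 9*(-2) = -18)
j*d(-39) = -42/(-39) = -42*(-1)/39 = -18*(-7/117) = 14/13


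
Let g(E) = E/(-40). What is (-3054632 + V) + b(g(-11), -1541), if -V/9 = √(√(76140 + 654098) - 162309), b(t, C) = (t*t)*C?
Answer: -4887597661/1600 - 9*I*√(162309 - √730238) ≈ -3.0547e+6 - 3616.3*I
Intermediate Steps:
g(E) = -E/40 (g(E) = E*(-1/40) = -E/40)
b(t, C) = C*t² (b(t, C) = t²*C = C*t²)
V = -9*√(-162309 + √730238) (V = -9*√(√(76140 + 654098) - 162309) = -9*√(√730238 - 162309) = -9*√(-162309 + √730238) ≈ -3616.3*I)
(-3054632 + V) + b(g(-11), -1541) = (-3054632 - 9*I*√(162309 - √730238)) - 1541*(-1/40*(-11))² = (-3054632 - 9*I*√(162309 - √730238)) - 1541*(11/40)² = (-3054632 - 9*I*√(162309 - √730238)) - 1541*121/1600 = (-3054632 - 9*I*√(162309 - √730238)) - 186461/1600 = -4887597661/1600 - 9*I*√(162309 - √730238)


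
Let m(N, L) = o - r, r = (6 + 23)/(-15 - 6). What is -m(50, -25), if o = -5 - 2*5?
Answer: 286/21 ≈ 13.619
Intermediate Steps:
o = -15 (o = -5 - 10 = -15)
r = -29/21 (r = 29/(-21) = 29*(-1/21) = -29/21 ≈ -1.3810)
m(N, L) = -286/21 (m(N, L) = -15 - 1*(-29/21) = -15 + 29/21 = -286/21)
-m(50, -25) = -1*(-286/21) = 286/21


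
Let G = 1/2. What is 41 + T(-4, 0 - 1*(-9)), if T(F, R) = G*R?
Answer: 91/2 ≈ 45.500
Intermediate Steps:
G = ½ (G = 1*(½) = ½ ≈ 0.50000)
T(F, R) = R/2
41 + T(-4, 0 - 1*(-9)) = 41 + (0 - 1*(-9))/2 = 41 + (0 + 9)/2 = 41 + (½)*9 = 41 + 9/2 = 91/2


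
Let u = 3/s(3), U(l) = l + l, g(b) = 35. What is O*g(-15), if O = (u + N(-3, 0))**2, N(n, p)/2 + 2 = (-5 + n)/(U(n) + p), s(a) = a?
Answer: 35/9 ≈ 3.8889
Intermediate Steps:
U(l) = 2*l
N(n, p) = -4 + 2*(-5 + n)/(p + 2*n) (N(n, p) = -4 + 2*((-5 + n)/(2*n + p)) = -4 + 2*((-5 + n)/(p + 2*n)) = -4 + 2*(-5 + n)/(p + 2*n))
u = 1 (u = 3/3 = 3*(1/3) = 1)
O = 1/9 (O = (1 + 2*(-5 - 3*(-3) - 2*0)/(0 + 2*(-3)))**2 = (1 + 2*(-5 + 9 + 0)/(0 - 6))**2 = (1 + 2*4/(-6))**2 = (1 + 2*(-1/6)*4)**2 = (1 - 4/3)**2 = (-1/3)**2 = 1/9 ≈ 0.11111)
O*g(-15) = (1/9)*35 = 35/9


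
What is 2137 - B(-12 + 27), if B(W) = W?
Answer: 2122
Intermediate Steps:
2137 - B(-12 + 27) = 2137 - (-12 + 27) = 2137 - 1*15 = 2137 - 15 = 2122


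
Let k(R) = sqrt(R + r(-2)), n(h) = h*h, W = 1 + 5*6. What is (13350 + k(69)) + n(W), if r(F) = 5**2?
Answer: 14311 + sqrt(94) ≈ 14321.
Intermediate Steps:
r(F) = 25
W = 31 (W = 1 + 30 = 31)
n(h) = h**2
k(R) = sqrt(25 + R) (k(R) = sqrt(R + 25) = sqrt(25 + R))
(13350 + k(69)) + n(W) = (13350 + sqrt(25 + 69)) + 31**2 = (13350 + sqrt(94)) + 961 = 14311 + sqrt(94)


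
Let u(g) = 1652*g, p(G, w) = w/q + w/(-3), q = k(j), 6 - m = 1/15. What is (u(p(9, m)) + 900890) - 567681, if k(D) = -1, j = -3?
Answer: 14406293/45 ≈ 3.2014e+5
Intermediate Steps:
m = 89/15 (m = 6 - 1/15 = 89/15 ≈ 5.9333)
q = -1
p(G, w) = -4*w/3 (p(G, w) = w/(-1) + w/(-3) = w*(-1) + w*(-⅓) = -w - w/3 = -4*w/3)
(u(p(9, m)) + 900890) - 567681 = (1652*(-4/3*89/15) + 900890) - 567681 = (1652*(-356/45) + 900890) - 567681 = (-588112/45 + 900890) - 567681 = 39951938/45 - 567681 = 14406293/45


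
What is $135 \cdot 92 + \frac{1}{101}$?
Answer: $\frac{1254421}{101} \approx 12420.0$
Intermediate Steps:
$135 \cdot 92 + \frac{1}{101} = 12420 + \frac{1}{101} = \frac{1254421}{101}$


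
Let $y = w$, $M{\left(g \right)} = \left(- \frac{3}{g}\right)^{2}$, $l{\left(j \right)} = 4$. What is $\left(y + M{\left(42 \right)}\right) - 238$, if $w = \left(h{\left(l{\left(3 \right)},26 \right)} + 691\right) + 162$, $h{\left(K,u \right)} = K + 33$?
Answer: $\frac{127793}{196} \approx 652.0$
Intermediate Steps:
$M{\left(g \right)} = \frac{9}{g^{2}}$
$h{\left(K,u \right)} = 33 + K$
$w = 890$ ($w = \left(\left(33 + 4\right) + 691\right) + 162 = \left(37 + 691\right) + 162 = 728 + 162 = 890$)
$y = 890$
$\left(y + M{\left(42 \right)}\right) - 238 = \left(890 + \frac{9}{1764}\right) - 238 = \left(890 + 9 \cdot \frac{1}{1764}\right) - 238 = \left(890 + \frac{1}{196}\right) - 238 = \frac{174441}{196} - 238 = \frac{127793}{196}$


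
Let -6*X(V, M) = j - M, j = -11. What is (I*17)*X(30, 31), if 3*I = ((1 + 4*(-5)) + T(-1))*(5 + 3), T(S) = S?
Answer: -19040/3 ≈ -6346.7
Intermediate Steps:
X(V, M) = 11/6 + M/6 (X(V, M) = -(-11 - M)/6 = 11/6 + M/6)
I = -160/3 (I = (((1 + 4*(-5)) - 1)*(5 + 3))/3 = (((1 - 20) - 1)*8)/3 = ((-19 - 1)*8)/3 = (-20*8)/3 = (⅓)*(-160) = -160/3 ≈ -53.333)
(I*17)*X(30, 31) = (-160/3*17)*(11/6 + (⅙)*31) = -2720*(11/6 + 31/6)/3 = -2720/3*7 = -19040/3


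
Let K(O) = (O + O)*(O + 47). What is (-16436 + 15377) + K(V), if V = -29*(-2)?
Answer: 11121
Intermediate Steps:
V = 58
K(O) = 2*O*(47 + O) (K(O) = (2*O)*(47 + O) = 2*O*(47 + O))
(-16436 + 15377) + K(V) = (-16436 + 15377) + 2*58*(47 + 58) = -1059 + 2*58*105 = -1059 + 12180 = 11121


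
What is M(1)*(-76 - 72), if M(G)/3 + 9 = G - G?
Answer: 3996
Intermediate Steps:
M(G) = -27 (M(G) = -27 + 3*(G - G) = -27 + 3*0 = -27 + 0 = -27)
M(1)*(-76 - 72) = -27*(-76 - 72) = -27*(-148) = 3996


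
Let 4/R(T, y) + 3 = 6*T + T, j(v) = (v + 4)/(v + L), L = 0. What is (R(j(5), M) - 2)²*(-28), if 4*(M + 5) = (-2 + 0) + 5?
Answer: -2527/36 ≈ -70.194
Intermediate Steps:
M = -17/4 (M = -5 + ((-2 + 0) + 5)/4 = -5 + (-2 + 5)/4 = -5 + (¼)*3 = -5 + ¾ = -17/4 ≈ -4.2500)
j(v) = (4 + v)/v (j(v) = (v + 4)/(v + 0) = (4 + v)/v)
R(T, y) = 4/(-3 + 7*T) (R(T, y) = 4/(-3 + (6*T + T)) = 4/(-3 + 7*T))
(R(j(5), M) - 2)²*(-28) = (4/(-3 + 7*((4 + 5)/5)) - 2)²*(-28) = (4/(-3 + 7*((⅕)*9)) - 2)²*(-28) = (4/(-3 + 7*(9/5)) - 2)²*(-28) = (4/(-3 + 63/5) - 2)²*(-28) = (4/(48/5) - 2)²*(-28) = (4*(5/48) - 2)²*(-28) = (5/12 - 2)²*(-28) = (-19/12)²*(-28) = (361/144)*(-28) = -2527/36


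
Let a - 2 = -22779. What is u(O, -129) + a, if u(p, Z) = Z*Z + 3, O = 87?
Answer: -6133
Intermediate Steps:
a = -22777 (a = 2 - 22779 = -22777)
u(p, Z) = 3 + Z² (u(p, Z) = Z² + 3 = 3 + Z²)
u(O, -129) + a = (3 + (-129)²) - 22777 = (3 + 16641) - 22777 = 16644 - 22777 = -6133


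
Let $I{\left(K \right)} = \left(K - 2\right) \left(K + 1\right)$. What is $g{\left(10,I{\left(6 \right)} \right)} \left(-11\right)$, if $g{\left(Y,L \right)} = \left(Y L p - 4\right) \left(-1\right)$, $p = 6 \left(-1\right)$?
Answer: $-18524$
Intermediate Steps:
$p = -6$
$I{\left(K \right)} = \left(1 + K\right) \left(-2 + K\right)$ ($I{\left(K \right)} = \left(-2 + K\right) \left(1 + K\right) = \left(1 + K\right) \left(-2 + K\right)$)
$g{\left(Y,L \right)} = 4 + 6 L Y$ ($g{\left(Y,L \right)} = \left(Y L \left(-6\right) - 4\right) \left(-1\right) = \left(L Y \left(-6\right) - 4\right) \left(-1\right) = \left(- 6 L Y - 4\right) \left(-1\right) = \left(-4 - 6 L Y\right) \left(-1\right) = 4 + 6 L Y$)
$g{\left(10,I{\left(6 \right)} \right)} \left(-11\right) = \left(4 + 6 \left(-2 + 6^{2} - 6\right) 10\right) \left(-11\right) = \left(4 + 6 \left(-2 + 36 - 6\right) 10\right) \left(-11\right) = \left(4 + 6 \cdot 28 \cdot 10\right) \left(-11\right) = \left(4 + 1680\right) \left(-11\right) = 1684 \left(-11\right) = -18524$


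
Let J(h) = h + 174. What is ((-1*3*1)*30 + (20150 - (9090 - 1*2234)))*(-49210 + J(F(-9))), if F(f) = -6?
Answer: -647550568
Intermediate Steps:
J(h) = 174 + h
((-1*3*1)*30 + (20150 - (9090 - 1*2234)))*(-49210 + J(F(-9))) = ((-1*3*1)*30 + (20150 - (9090 - 1*2234)))*(-49210 + (174 - 6)) = (-3*1*30 + (20150 - (9090 - 2234)))*(-49210 + 168) = (-3*30 + (20150 - 1*6856))*(-49042) = (-90 + (20150 - 6856))*(-49042) = (-90 + 13294)*(-49042) = 13204*(-49042) = -647550568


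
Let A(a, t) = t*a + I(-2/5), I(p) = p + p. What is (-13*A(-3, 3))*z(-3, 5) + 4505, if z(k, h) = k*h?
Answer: 2594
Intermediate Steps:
z(k, h) = h*k
I(p) = 2*p
A(a, t) = -⅘ + a*t (A(a, t) = t*a + 2*(-2/5) = a*t + 2*(-2*⅕) = a*t + 2*(-⅖) = a*t - ⅘ = -⅘ + a*t)
(-13*A(-3, 3))*z(-3, 5) + 4505 = (-13*(-⅘ - 3*3))*(5*(-3)) + 4505 = -13*(-⅘ - 9)*(-15) + 4505 = -13*(-49/5)*(-15) + 4505 = (637/5)*(-15) + 4505 = -1911 + 4505 = 2594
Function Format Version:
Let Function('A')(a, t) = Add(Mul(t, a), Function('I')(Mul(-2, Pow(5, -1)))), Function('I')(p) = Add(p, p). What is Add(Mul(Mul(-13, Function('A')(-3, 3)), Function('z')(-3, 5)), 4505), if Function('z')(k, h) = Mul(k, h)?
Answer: 2594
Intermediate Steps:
Function('z')(k, h) = Mul(h, k)
Function('I')(p) = Mul(2, p)
Function('A')(a, t) = Add(Rational(-4, 5), Mul(a, t)) (Function('A')(a, t) = Add(Mul(t, a), Mul(2, Mul(-2, Pow(5, -1)))) = Add(Mul(a, t), Mul(2, Mul(-2, Rational(1, 5)))) = Add(Mul(a, t), Mul(2, Rational(-2, 5))) = Add(Mul(a, t), Rational(-4, 5)) = Add(Rational(-4, 5), Mul(a, t)))
Add(Mul(Mul(-13, Function('A')(-3, 3)), Function('z')(-3, 5)), 4505) = Add(Mul(Mul(-13, Add(Rational(-4, 5), Mul(-3, 3))), Mul(5, -3)), 4505) = Add(Mul(Mul(-13, Add(Rational(-4, 5), -9)), -15), 4505) = Add(Mul(Mul(-13, Rational(-49, 5)), -15), 4505) = Add(Mul(Rational(637, 5), -15), 4505) = Add(-1911, 4505) = 2594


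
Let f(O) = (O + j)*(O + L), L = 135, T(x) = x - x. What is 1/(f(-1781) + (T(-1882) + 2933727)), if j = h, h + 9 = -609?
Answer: 1/6882481 ≈ 1.4530e-7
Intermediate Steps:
T(x) = 0
h = -618 (h = -9 - 609 = -618)
j = -618
f(O) = (-618 + O)*(135 + O) (f(O) = (O - 618)*(O + 135) = (-618 + O)*(135 + O))
1/(f(-1781) + (T(-1882) + 2933727)) = 1/((-83430 + (-1781)² - 483*(-1781)) + (0 + 2933727)) = 1/((-83430 + 3171961 + 860223) + 2933727) = 1/(3948754 + 2933727) = 1/6882481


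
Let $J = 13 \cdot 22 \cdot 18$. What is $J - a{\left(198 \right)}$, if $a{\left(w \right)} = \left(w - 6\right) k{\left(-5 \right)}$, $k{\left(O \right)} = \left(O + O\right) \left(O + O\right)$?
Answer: $-14052$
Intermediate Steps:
$J = 5148$ ($J = 286 \cdot 18 = 5148$)
$k{\left(O \right)} = 4 O^{2}$ ($k{\left(O \right)} = 2 O 2 O = 4 O^{2}$)
$a{\left(w \right)} = -600 + 100 w$ ($a{\left(w \right)} = \left(w - 6\right) 4 \left(-5\right)^{2} = \left(-6 + w\right) 4 \cdot 25 = \left(-6 + w\right) 100 = -600 + 100 w$)
$J - a{\left(198 \right)} = 5148 - \left(-600 + 100 \cdot 198\right) = 5148 - \left(-600 + 19800\right) = 5148 - 19200 = -14052$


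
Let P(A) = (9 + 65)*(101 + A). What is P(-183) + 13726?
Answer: 7658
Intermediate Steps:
P(A) = 7474 + 74*A (P(A) = 74*(101 + A) = 7474 + 74*A)
P(-183) + 13726 = (7474 + 74*(-183)) + 13726 = (7474 - 13542) + 13726 = -6068 + 13726 = 7658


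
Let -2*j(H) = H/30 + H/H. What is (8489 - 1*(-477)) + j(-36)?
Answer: 89661/10 ≈ 8966.1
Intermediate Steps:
j(H) = -1/2 - H/60 (j(H) = -(H/30 + H/H)/2 = -(H*(1/30) + 1)/2 = -(H/30 + 1)/2 = -(1 + H/30)/2 = -1/2 - H/60)
(8489 - 1*(-477)) + j(-36) = (8489 - 1*(-477)) + (-1/2 - 1/60*(-36)) = (8489 + 477) + (-1/2 + 3/5) = 8966 + 1/10 = 89661/10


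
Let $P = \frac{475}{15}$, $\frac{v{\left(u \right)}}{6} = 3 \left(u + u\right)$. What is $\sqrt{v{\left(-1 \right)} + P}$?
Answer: $\frac{i \sqrt{39}}{3} \approx 2.0817 i$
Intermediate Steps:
$v{\left(u \right)} = 36 u$ ($v{\left(u \right)} = 6 \cdot 3 \left(u + u\right) = 6 \cdot 3 \cdot 2 u = 6 \cdot 6 u = 36 u$)
$P = \frac{95}{3}$ ($P = 475 \cdot \frac{1}{15} = \frac{95}{3} \approx 31.667$)
$\sqrt{v{\left(-1 \right)} + P} = \sqrt{36 \left(-1\right) + \frac{95}{3}} = \sqrt{-36 + \frac{95}{3}} = \sqrt{- \frac{13}{3}} = \frac{i \sqrt{39}}{3}$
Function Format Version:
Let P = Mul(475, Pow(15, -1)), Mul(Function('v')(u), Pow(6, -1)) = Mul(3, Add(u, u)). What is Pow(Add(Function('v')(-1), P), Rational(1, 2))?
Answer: Mul(Rational(1, 3), I, Pow(39, Rational(1, 2))) ≈ Mul(2.0817, I)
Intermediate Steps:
Function('v')(u) = Mul(36, u) (Function('v')(u) = Mul(6, Mul(3, Add(u, u))) = Mul(6, Mul(3, Mul(2, u))) = Mul(6, Mul(6, u)) = Mul(36, u))
P = Rational(95, 3) (P = Mul(475, Rational(1, 15)) = Rational(95, 3) ≈ 31.667)
Pow(Add(Function('v')(-1), P), Rational(1, 2)) = Pow(Add(Mul(36, -1), Rational(95, 3)), Rational(1, 2)) = Pow(Add(-36, Rational(95, 3)), Rational(1, 2)) = Pow(Rational(-13, 3), Rational(1, 2)) = Mul(Rational(1, 3), I, Pow(39, Rational(1, 2)))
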